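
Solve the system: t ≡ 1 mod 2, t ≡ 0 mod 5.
M = 2 × 5 = 10. M₁ = 5, y₁ ≡ 1 mod 2. M₂ = 2, y₂ ≡ 3 mod 5. t = 1×5×1 + 0×2×3 ≡ 5 mod 10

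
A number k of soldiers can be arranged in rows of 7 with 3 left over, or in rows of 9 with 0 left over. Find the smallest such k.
M = 7 × 9 = 63. M₁ = 9, y₁ ≡ 4 (mod 7). M₂ = 7, y₂ ≡ 4 (mod 9). k = 3×9×4 + 0×7×4 ≡ 45 (mod 63)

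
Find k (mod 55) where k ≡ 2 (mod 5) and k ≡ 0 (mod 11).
M = 5 × 11 = 55. M₁ = 11, y₁ ≡ 1 (mod 5). M₂ = 5, y₂ ≡ 9 (mod 11). k = 2×11×1 + 0×5×9 ≡ 22 (mod 55)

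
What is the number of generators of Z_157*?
There are φ(157-1) = φ(156) = 48 primitive roots modulo 157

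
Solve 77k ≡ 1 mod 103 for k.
Since 103 is prime, by Fermat 77^(-1) ≡ 77^{101} ≡ 99 mod 103. Verify: 77 × 99 = 7623 ≡ 1 mod 103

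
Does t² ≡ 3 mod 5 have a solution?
By Euler's criterion: 3^{2} ≡ 4 mod 5. Since this equals -1 (≡ 4), 3 is not a QR.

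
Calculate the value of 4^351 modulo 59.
Using Fermat: 4^{58} ≡ 1 mod 59. 351 ≡ 3 mod 58. So 4^{351} ≡ 4^{3} ≡ 5 mod 59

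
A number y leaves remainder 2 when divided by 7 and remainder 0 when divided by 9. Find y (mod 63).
M = 7 × 9 = 63. M₁ = 9, y₁ ≡ 4 (mod 7). M₂ = 7, y₂ ≡ 4 (mod 9). y = 2×9×4 + 0×7×4 ≡ 9 (mod 63)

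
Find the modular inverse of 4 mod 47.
Since 47 is prime, by Fermat 4^(-1) ≡ 4^{45} ≡ 12 mod 47. Verify: 4 × 12 = 48 ≡ 1 mod 47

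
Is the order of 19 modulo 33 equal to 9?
Powers of 19 mod 33: 19^1≡19, 19^2≡31, 19^3≡28, 19^4≡4, 19^5≡10, 19^6≡25, 19^7≡13, 19^8≡16, 19^9≡7, 19^10≡1. 19^9≡7≢1, so ord ≠ 9. No, the actual order is 10.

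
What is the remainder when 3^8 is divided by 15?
By repeated squaring (mod 15): 3^{1}≡3, 3^{2}≡9, 3^{4}≡6, 3^{8}≡6. So 3^{8} ≡ 6 (mod 15)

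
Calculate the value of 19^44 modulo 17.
Using Fermat: 19^{16} ≡ 1 mod 17. 44 ≡ 12 mod 16. So 19^{44} ≡ 19^{12} ≡ 16 mod 17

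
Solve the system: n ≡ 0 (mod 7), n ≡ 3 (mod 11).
M = 7 × 11 = 77. M₁ = 11, y₁ ≡ 2 (mod 7). M₂ = 7, y₂ ≡ 8 (mod 11). n = 0×11×2 + 3×7×8 ≡ 14 (mod 77)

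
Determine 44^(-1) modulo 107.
Since 107 is prime, by Fermat 44^(-1) ≡ 44^{105} ≡ 90 (mod 107). Verify: 44 × 90 = 3960 ≡ 1 (mod 107)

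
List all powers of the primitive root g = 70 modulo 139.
70^1, 70^2, ..., 70^{138} mod 139: [70, 35, 87, 113, 126, 63, 101, 120, 60, 30, 15, 77, 108, 54, 27, 83, 111, 125, 132, 66, 33, 86, 43, 91, 115, 127, 133, 136, 68, 34, 17, 78, 39, 89, 114, 57, 98, 49, 94, 47, 93, 116, 58, 29, 84, 42, 21, 80, 40, 20, 10, 5, 72, 36, 18, 9, 74, 37, 88, 44, 22, 11, 75, 107, 123, 131, 135, 137, 138, 69, 104, 52, 26, 13, 76, 38, 19, 79, 109, 124, 62, 31, 85, 112, 56, 28, 14, 7, 73, 106, 53, 96, 48, 24, 12, 6, 3, 71, 105, 122, 61, 100, 50, 25, 82, 41, 90, 45, 92, 46, 23, 81, 110, 55, 97, 118, 59, 99, 119, 129, 134, 67, 103, 121, 130, 65, 102, 51, 95, 117, 128, 64, 32, 16, 8, 4, 2, 1]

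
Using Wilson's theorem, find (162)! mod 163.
By Wilson's theorem, (162)! ≡ -1 ≡ 162 (mod 163)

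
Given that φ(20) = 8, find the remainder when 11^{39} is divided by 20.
By Euler: 11^{8} ≡ 1 (mod 20) since gcd(11, 20) = 1. 39 = 4×8 + 7. So 11^{39} ≡ 11^{7} ≡ 11 (mod 20)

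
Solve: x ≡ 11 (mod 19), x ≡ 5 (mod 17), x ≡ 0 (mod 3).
M = 19 × 17 × 3 = 969. M₁ = 51, y₁ ≡ 3 (mod 19). M₂ = 57, y₂ ≡ 3 (mod 17). M₃ = 323, y₃ ≡ 2 (mod 3). x = 11×51×3 + 5×57×3 + 0×323×2 ≡ 600 (mod 969)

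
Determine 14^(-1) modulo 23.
Since 23 is prime, by Fermat 14^(-1) ≡ 14^{21} ≡ 5 (mod 23). Verify: 14 × 5 = 70 ≡ 1 (mod 23)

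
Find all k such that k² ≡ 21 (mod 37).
The square roots of 21 mod 37 are 13 and 24. Verify: 13² = 169 ≡ 21 (mod 37)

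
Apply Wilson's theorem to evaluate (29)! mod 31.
(30)! = (29)! × (30) ≡ -1 (mod 31). So (29)! ≡ -1 × (30)^(-1) ≡ (-1)×(-1) = 1 (mod 31)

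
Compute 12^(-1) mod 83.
Since 83 is prime, by Fermat 12^(-1) ≡ 12^{81} ≡ 7 mod 83. Verify: 12 × 7 = 84 ≡ 1 mod 83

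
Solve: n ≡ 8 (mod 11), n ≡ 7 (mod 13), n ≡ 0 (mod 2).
M = 11 × 13 × 2 = 286. M₁ = 26, y₁ ≡ 3 (mod 11). M₂ = 22, y₂ ≡ 3 (mod 13). M₃ = 143, y₃ ≡ 1 (mod 2). n = 8×26×3 + 7×22×3 + 0×143×1 ≡ 228 (mod 286)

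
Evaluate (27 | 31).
(27/31) = 27^{15} mod 31 = -1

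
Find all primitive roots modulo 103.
There are φ(102) = 32 primitive roots mod 103: {5, 6, 11, 12, 20, 21, 35, 40, 43, 44, 45, 48, 51, 53, 54, 62, 65, 67, 70, 71, 74, 75, 77, 78, 84, 85, 86, 87, 88, 96, 99, 101}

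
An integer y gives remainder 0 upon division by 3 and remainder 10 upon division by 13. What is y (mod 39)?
M = 3 × 13 = 39. M₁ = 13, y₁ ≡ 1 (mod 3). M₂ = 3, y₂ ≡ 9 (mod 13). y = 0×13×1 + 10×3×9 ≡ 36 (mod 39)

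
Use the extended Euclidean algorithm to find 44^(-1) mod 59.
Extended GCD: 44(-4) + 59(3) = 1. So 44^(-1) ≡ -4 ≡ 55 mod 59. Verify: 44 × 55 = 2420 ≡ 1 mod 59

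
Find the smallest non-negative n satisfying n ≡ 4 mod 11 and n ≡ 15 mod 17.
M = 11 × 17 = 187. M₁ = 17, y₁ ≡ 2 mod 11. M₂ = 11, y₂ ≡ 14 mod 17. n = 4×17×2 + 15×11×14 ≡ 15 mod 187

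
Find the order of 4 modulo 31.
Powers of 4 mod 31: 4^1≡4, 4^2≡16, 4^3≡2, 4^4≡8, 4^5≡1. Order = 5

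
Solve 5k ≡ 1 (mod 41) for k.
Since 41 is prime, by Fermat 5^(-1) ≡ 5^{39} ≡ 33 (mod 41). Verify: 5 × 33 = 165 ≡ 1 (mod 41)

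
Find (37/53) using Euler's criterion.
(37/53) = 37^{26} mod 53 = 1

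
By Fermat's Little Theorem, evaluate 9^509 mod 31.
By Fermat: 9^{30} ≡ 1 (mod 31). 509 ≡ 29 (mod 30). So 9^{509} ≡ 9^{29} ≡ 7 (mod 31)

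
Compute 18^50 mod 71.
By repeated squaring mod 71: 18^{1}≡18, 18^{2}≡40, 18^{4}≡38, 18^{8}≡24, 18^{16}≡8, 18^{32}≡64. Then 18^{50} = 18^{32+16+2} ≡ 64 × 8 × 40 ≡ 32 mod 71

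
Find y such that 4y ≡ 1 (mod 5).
Since 5 is prime, by Fermat 4^(-1) ≡ 4^{3} ≡ 4 (mod 5). Verify: 4 × 4 = 16 ≡ 1 (mod 5)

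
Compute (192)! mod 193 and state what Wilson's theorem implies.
(192)! mod 193 = 192. Since this equals -1 mod 193, Wilson confirms 193 is prime.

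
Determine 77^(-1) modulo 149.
Since 149 is prime, by Fermat 77^(-1) ≡ 77^{147} ≡ 60 mod 149. Verify: 77 × 60 = 4620 ≡ 1 mod 149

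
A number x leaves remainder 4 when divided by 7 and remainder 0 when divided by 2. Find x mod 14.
M = 7 × 2 = 14. M₁ = 2, y₁ ≡ 4 mod 7. M₂ = 7, y₂ ≡ 1 mod 2. x = 4×2×4 + 0×7×1 ≡ 4 mod 14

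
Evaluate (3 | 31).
(3/31) = 3^{15} mod 31 = -1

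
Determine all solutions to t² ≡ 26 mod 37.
The square roots of 26 mod 37 are 10 and 27. Verify: 10² = 100 ≡ 26 mod 37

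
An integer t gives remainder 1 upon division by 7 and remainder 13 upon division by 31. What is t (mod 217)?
M = 7 × 31 = 217. M₁ = 31, y₁ ≡ 5 (mod 7). M₂ = 7, y₂ ≡ 9 (mod 31). t = 1×31×5 + 13×7×9 ≡ 106 (mod 217)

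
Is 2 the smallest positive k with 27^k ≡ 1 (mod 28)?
Powers of 27 mod 28: 27^1≡27, 27^2≡1. First k with 27^k≡1 is k=2. Yes, ord_28(27) = 2.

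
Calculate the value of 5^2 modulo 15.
5^{2} = 25 ≡ 10 mod 15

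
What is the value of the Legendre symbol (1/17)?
(1/17) = 1^{8} mod 17 = 1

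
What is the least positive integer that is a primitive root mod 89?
g = 3. For each prime q|88: 3^{44}≡88, 3^{8}≡64, none ≡ 1, so ord_89(3) = 88 and 3 is a primitive root.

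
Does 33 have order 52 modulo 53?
ord_53(33) divides 52. For each prime q|52: 33^{26}≡52, 33^{4}≡46, none ≡ 1. So 33 has order 52 and is a primitive root mod 53.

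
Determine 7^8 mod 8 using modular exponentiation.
By repeated squaring mod 8: 7^{1}≡7, 7^{2}≡1, 7^{4}≡1, 7^{8}≡1. So 7^{8} ≡ 1 mod 8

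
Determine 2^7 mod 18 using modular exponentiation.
By repeated squaring mod 18: 2^{1}≡2, 2^{2}≡4, 2^{4}≡16. Then 2^{7} = 2^{4+2+1} ≡ 16 × 4 × 2 ≡ 2 mod 18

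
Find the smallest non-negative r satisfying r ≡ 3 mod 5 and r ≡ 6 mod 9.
M = 5 × 9 = 45. M₁ = 9, y₁ ≡ 4 mod 5. M₂ = 5, y₂ ≡ 2 mod 9. r = 3×9×4 + 6×5×2 ≡ 33 mod 45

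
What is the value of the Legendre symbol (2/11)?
(2/11) = 2^{5} mod 11 = -1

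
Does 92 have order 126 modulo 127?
ord_127(92) divides 126. For each prime q|126: 92^{63}≡126, 92^{42}≡107, 92^{18}≡32, none ≡ 1. So 92 has order 126 and is a primitive root mod 127.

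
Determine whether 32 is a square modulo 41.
By Euler's criterion: 32^{20} ≡ 1 (mod 41). Since this equals 1, 32 is a QR.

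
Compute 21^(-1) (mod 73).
Since 73 is prime, by Fermat 21^(-1) ≡ 21^{71} ≡ 7 (mod 73). Verify: 21 × 7 = 147 ≡ 1 (mod 73)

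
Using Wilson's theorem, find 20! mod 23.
(22)! = (20)! × (21) × (22) ≡ -1 mod 23. So (20)! ≡ -1 × [(22)(21)]^(-1) ≡ 11 mod 23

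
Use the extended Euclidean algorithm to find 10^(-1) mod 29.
Extended GCD: 10(3) + 29(-1) = 1. So 10^(-1) ≡ 3 mod 29. Verify: 10 × 3 = 30 ≡ 1 mod 29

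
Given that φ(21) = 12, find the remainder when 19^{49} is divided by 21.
By Euler: 19^{12} ≡ 1 (mod 21) since gcd(19, 21) = 1. 49 = 4×12 + 1. So 19^{49} ≡ 19^{1} ≡ 19 (mod 21)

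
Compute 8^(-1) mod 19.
Since 19 is prime, by Fermat 8^(-1) ≡ 8^{17} ≡ 12 mod 19. Verify: 8 × 12 = 96 ≡ 1 mod 19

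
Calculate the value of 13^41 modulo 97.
By repeated squaring (mod 97): 13^{1}≡13, 13^{2}≡72, 13^{4}≡43, 13^{8}≡6, 13^{16}≡36, 13^{32}≡35. Then 13^{41} = 13^{32+8+1} ≡ 35 × 6 × 13 ≡ 14 (mod 97)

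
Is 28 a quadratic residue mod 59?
By Euler's criterion: 28^{29} ≡ 1 (mod 59). Since this equals 1, 28 is a QR.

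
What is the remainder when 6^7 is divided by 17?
By repeated squaring mod 17: 6^{1}≡6, 6^{2}≡2, 6^{4}≡4. Then 6^{7} = 6^{4+2+1} ≡ 4 × 2 × 6 ≡ 14 mod 17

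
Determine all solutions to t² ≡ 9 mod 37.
The square roots of 9 mod 37 are 34 and 3. Verify: 34² = 1156 ≡ 9 mod 37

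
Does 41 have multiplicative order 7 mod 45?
Powers of 41 mod 45: 41^1≡41, 41^2≡16, 41^3≡26, 41^4≡31, 41^5≡11, 41^6≡1. Already 41^6≡1, so the order is 6 < 7. No, the actual order is 6.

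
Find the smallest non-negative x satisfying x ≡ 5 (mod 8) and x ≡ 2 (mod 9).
M = 8 × 9 = 72. M₁ = 9, y₁ ≡ 1 (mod 8). M₂ = 8, y₂ ≡ 8 (mod 9). x = 5×9×1 + 2×8×8 ≡ 29 (mod 72)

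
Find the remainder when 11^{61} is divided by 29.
By Fermat: 11^{28} ≡ 1 (mod 29). 61 = 2×28 + 5. So 11^{61} ≡ 11^{5} ≡ 14 (mod 29)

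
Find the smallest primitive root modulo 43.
g = 3. For each prime q|42: 3^{21}≡42, 3^{14}≡36, 3^{6}≡41, none ≡ 1, so ord_43(3) = 42 and 3 is a primitive root.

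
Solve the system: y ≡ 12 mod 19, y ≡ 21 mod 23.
M = 19 × 23 = 437. M₁ = 23, y₁ ≡ 5 mod 19. M₂ = 19, y₂ ≡ 17 mod 23. y = 12×23×5 + 21×19×17 ≡ 297 mod 437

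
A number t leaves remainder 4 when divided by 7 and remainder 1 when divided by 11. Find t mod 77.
M = 7 × 11 = 77. M₁ = 11, y₁ ≡ 2 mod 7. M₂ = 7, y₂ ≡ 8 mod 11. t = 4×11×2 + 1×7×8 ≡ 67 mod 77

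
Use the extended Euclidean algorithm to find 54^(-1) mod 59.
Extended GCD: 54(-12) + 59(11) = 1. So 54^(-1) ≡ -12 ≡ 47 (mod 59). Verify: 54 × 47 = 2538 ≡ 1 (mod 59)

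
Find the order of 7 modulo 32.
Powers of 7 mod 32: 7^1≡7, 7^2≡17, 7^3≡23, 7^4≡1. So the order of 7 is 4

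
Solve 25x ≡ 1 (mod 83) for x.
Since 83 is prime, by Fermat 25^(-1) ≡ 25^{81} ≡ 10 (mod 83). Verify: 25 × 10 = 250 ≡ 1 (mod 83)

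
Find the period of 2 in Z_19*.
Powers of 2 mod 19: 2^1≡2, 2^2≡4, 2^3≡8, 2^4≡16, 2^5≡13, 2^6≡7, 2^7≡14, 2^8≡9, 2^9≡18, 2^10≡17, 2^11≡15, 2^12≡11, 2^13≡3, 2^14≡6, 2^15≡12, 2^16≡5, 2^17≡10, 2^18≡1. Order = 18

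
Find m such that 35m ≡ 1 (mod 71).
Since 71 is prime, by Fermat 35^(-1) ≡ 35^{69} ≡ 69 (mod 71). Verify: 35 × 69 = 2415 ≡ 1 (mod 71)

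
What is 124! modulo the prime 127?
(126)! = (124)! × (125) × (126) ≡ -1 (mod 127). So (124)! ≡ -1 × [(126)(125)]^(-1) ≡ 63 (mod 127)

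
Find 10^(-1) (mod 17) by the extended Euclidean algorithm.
Extended GCD: 10(-5) + 17(3) = 1. So 10^(-1) ≡ -5 ≡ 12 (mod 17). Verify: 10 × 12 = 120 ≡ 1 (mod 17)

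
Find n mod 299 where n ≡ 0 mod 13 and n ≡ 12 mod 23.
M = 13 × 23 = 299. M₁ = 23, y₁ ≡ 4 mod 13. M₂ = 13, y₂ ≡ 16 mod 23. n = 0×23×4 + 12×13×16 ≡ 104 mod 299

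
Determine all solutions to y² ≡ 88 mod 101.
The square roots of 88 mod 101 are 54 and 47. Verify: 54² = 2916 ≡ 88 mod 101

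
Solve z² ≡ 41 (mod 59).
The square roots of 41 mod 59 are 49 and 10. Verify: 49² = 2401 ≡ 41 (mod 59)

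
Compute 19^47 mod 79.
By repeated squaring mod 79: 19^{1}≡19, 19^{2}≡45, 19^{4}≡50, 19^{8}≡51, 19^{16}≡73, 19^{32}≡36. Then 19^{47} = 19^{32+8+4+2+1} ≡ 36 × 51 × 50 × 45 × 19 ≡ 51 mod 79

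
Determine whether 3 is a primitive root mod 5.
ord_5(3) divides 4. For each prime q|4: 3^{2}≡4, none ≡ 1. So 3 has order 4 and is a primitive root mod 5.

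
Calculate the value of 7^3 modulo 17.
7^{3} = 343 ≡ 3 mod 17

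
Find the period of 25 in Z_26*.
Powers of 25 mod 26: 25^1≡25, 25^2≡1. So the order of 25 is 2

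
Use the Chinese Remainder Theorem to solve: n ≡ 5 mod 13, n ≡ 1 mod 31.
M = 13 × 31 = 403. M₁ = 31, y₁ ≡ 8 mod 13. M₂ = 13, y₂ ≡ 12 mod 31. n = 5×31×8 + 1×13×12 ≡ 187 mod 403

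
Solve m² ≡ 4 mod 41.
The square roots of 4 mod 41 are 2 and 39. Verify: 2² = 4 ≡ 4 mod 41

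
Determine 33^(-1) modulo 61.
Since 61 is prime, by Fermat 33^(-1) ≡ 33^{59} ≡ 37 mod 61. Verify: 33 × 37 = 1221 ≡ 1 mod 61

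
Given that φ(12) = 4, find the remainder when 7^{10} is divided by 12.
By Euler: 7^{4} ≡ 1 mod 12 since gcd(7, 12) = 1. 10 = 2×4 + 2. So 7^{10} ≡ 7^{2} ≡ 1 mod 12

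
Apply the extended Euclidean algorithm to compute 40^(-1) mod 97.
Extended GCD: 40(17) + 97(-7) = 1. So 40^(-1) ≡ 17 mod 97. Verify: 40 × 17 = 680 ≡ 1 mod 97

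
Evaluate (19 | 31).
(19/31) = 19^{15} mod 31 = 1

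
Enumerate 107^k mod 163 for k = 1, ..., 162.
107^1, 107^2, ..., 107^{162} mod 163: [107, 39, 98, 54, 73, 150, 76, 145, 30, 113, 29, 6, 153, 71, 99, 161, 112, 85, 130, 55, 17, 26, 11, 36, 103, 100, 105, 151, 20, 21, 128, 4, 102, 156, 66, 53, 129, 111, 141, 91, 120, 126, 116, 24, 123, 121, 70, 155, 122, 14, 31, 57, 68, 104, 44, 144, 86, 74, 94, 115, 80, 84, 23, 16, 82, 135, 101, 49, 27, 118, 75, 38, 154, 15, 138, 96, 3, 158, 117, 131, 162, 56, 124, 65, 109, 90, 13, 87, 18, 133, 50, 134, 157, 10, 92, 64, 2, 51, 78, 33, 108, 146, 137, 152, 127, 60, 63, 58, 12, 143, 142, 35, 159, 61, 7, 97, 110, 34, 52, 22, 72, 43, 37, 47, 139, 40, 42, 93, 8, 41, 149, 132, 106, 95, 59, 119, 19, 77, 89, 69, 48, 83, 79, 140, 147, 81, 28, 62, 114, 136, 45, 88, 125, 9, 148, 25, 67, 160, 5, 46, 32, 1]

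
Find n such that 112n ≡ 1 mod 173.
Since 173 is prime, by Fermat 112^(-1) ≡ 112^{171} ≡ 17 mod 173. Verify: 112 × 17 = 1904 ≡ 1 mod 173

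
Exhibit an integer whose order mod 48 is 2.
47 has order 2 mod 48 since 47^{2} ≡ 1 (mod 48) and no smaller power works.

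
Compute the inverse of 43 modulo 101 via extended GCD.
Extended GCD: 43(47) + 101(-20) = 1. So 43^(-1) ≡ 47 mod 101. Verify: 43 × 47 = 2021 ≡ 1 mod 101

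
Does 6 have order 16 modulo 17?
ord_17(6) divides 16. For each prime q|16: 6^{8}≡16, none ≡ 1. So 6 has order 16 and is a primitive root mod 17.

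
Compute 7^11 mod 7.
By repeated squaring (mod 7): 7^{1}≡0, 7^{2}≡0, 7^{4}≡0, 7^{8}≡0. Then 7^{11} = 7^{8+2+1} ≡ 0 × 0 × 0 ≡ 0 (mod 7)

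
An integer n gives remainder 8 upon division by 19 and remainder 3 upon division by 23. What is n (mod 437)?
M = 19 × 23 = 437. M₁ = 23, y₁ ≡ 5 (mod 19). M₂ = 19, y₂ ≡ 17 (mod 23). n = 8×23×5 + 3×19×17 ≡ 141 (mod 437)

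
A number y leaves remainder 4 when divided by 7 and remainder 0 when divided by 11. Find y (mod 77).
M = 7 × 11 = 77. M₁ = 11, y₁ ≡ 2 (mod 7). M₂ = 7, y₂ ≡ 8 (mod 11). y = 4×11×2 + 0×7×8 ≡ 11 (mod 77)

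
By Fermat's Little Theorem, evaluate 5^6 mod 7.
By Fermat's Little Theorem, 5^{6} ≡ 1 mod 7 since 7 is prime and gcd(5, 7) = 1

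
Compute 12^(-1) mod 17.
Since 17 is prime, by Fermat 12^(-1) ≡ 12^{15} ≡ 10 mod 17. Verify: 12 × 10 = 120 ≡ 1 mod 17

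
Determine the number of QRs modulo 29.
Exactly half the non-zero residues mod a prime are QRs: (29-1)/2 = 14.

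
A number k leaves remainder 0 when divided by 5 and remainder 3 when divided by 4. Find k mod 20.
M = 5 × 4 = 20. M₁ = 4, y₁ ≡ 4 mod 5. M₂ = 5, y₂ ≡ 1 mod 4. k = 0×4×4 + 3×5×1 ≡ 15 mod 20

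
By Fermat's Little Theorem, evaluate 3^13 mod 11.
By Fermat: 3^{10} ≡ 1 mod 11. So 3^{13} = 3^{10} · 3^{3} ≡ 3^{3} ≡ 5 mod 11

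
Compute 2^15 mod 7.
Using Fermat: 2^{6} ≡ 1 mod 7. 15 ≡ 3 mod 6. So 2^{15} ≡ 2^{3} ≡ 1 mod 7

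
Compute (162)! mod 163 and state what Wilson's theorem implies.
(162)! mod 163 = 162. Since this equals -1 (mod 163), Wilson confirms 163 is prime.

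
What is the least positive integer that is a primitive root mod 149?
g = 2. For each prime q|148: 2^{74}≡148, 2^{4}≡16, none ≡ 1, so ord_149(2) = 148 and 2 is a primitive root.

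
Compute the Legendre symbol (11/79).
(11/79) = 11^{39} mod 79 = 1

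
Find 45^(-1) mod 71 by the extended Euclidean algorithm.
Extended GCD: 45(30) + 71(-19) = 1. So 45^(-1) ≡ 30 mod 71. Verify: 45 × 30 = 1350 ≡ 1 mod 71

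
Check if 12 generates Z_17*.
ord_17(12) divides 16. For each prime q|16: 12^{8}≡16, none ≡ 1. So 12 has order 16 and is a primitive root mod 17.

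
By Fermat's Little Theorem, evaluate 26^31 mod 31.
By Fermat: 26^{30} ≡ 1 mod 31. So 26^{31} = 26^{30} · 26^{1} ≡ 26^{1} ≡ 26 mod 31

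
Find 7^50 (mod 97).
By repeated squaring (mod 97): 7^{1}≡7, 7^{2}≡49, 7^{4}≡73, 7^{8}≡91, 7^{16}≡36, 7^{32}≡35. Then 7^{50} = 7^{32+16+2} ≡ 35 × 36 × 49 ≡ 48 (mod 97)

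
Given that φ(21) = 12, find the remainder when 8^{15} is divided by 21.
By Euler: 8^{12} ≡ 1 (mod 21) since gcd(8, 21) = 1. 15 = 1×12 + 3. So 8^{15} ≡ 8^{3} ≡ 8 (mod 21)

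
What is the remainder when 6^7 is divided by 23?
By repeated squaring (mod 23): 6^{1}≡6, 6^{2}≡13, 6^{4}≡8. Then 6^{7} = 6^{4+2+1} ≡ 8 × 13 × 6 ≡ 3 (mod 23)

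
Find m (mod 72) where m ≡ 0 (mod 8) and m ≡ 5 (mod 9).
M = 8 × 9 = 72. M₁ = 9, y₁ ≡ 1 (mod 8). M₂ = 8, y₂ ≡ 8 (mod 9). m = 0×9×1 + 5×8×8 ≡ 32 (mod 72)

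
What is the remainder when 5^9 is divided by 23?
By repeated squaring mod 23: 5^{1}≡5, 5^{2}≡2, 5^{4}≡4, 5^{8}≡16. Then 5^{9} = 5^{8+1} ≡ 16 × 5 ≡ 11 mod 23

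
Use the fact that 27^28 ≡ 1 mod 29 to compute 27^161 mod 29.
By Fermat: 27^{28} ≡ 1 mod 29. 161 = 5×28 + 21. So 27^{161} ≡ 27^{21} ≡ 12 mod 29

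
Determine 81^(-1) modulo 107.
Since 107 is prime, by Fermat 81^(-1) ≡ 81^{105} ≡ 37 mod 107. Verify: 81 × 37 = 2997 ≡ 1 mod 107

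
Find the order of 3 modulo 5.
Powers of 3 mod 5: 3^1≡3, 3^2≡4, 3^3≡2, 3^4≡1. Order = 4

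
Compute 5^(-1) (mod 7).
Since 7 is prime, by Fermat 5^(-1) ≡ 5^{5} ≡ 3 (mod 7). Verify: 5 × 3 = 15 ≡ 1 (mod 7)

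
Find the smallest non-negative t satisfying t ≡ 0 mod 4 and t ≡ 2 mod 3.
M = 4 × 3 = 12. M₁ = 3, y₁ ≡ 3 mod 4. M₂ = 4, y₂ ≡ 1 mod 3. t = 0×3×3 + 2×4×1 ≡ 8 mod 12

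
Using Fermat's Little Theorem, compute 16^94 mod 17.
By Fermat: 16^{16} ≡ 1 (mod 17). 94 = 5×16 + 14. So 16^{94} ≡ 16^{14} ≡ 1 (mod 17)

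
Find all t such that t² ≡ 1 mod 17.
The square roots of 1 mod 17 are 1 and 16. Verify: 1² = 1 ≡ 1 mod 17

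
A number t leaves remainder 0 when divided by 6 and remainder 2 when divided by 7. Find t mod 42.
M = 6 × 7 = 42. M₁ = 7, y₁ ≡ 1 mod 6. M₂ = 6, y₂ ≡ 6 mod 7. t = 0×7×1 + 2×6×6 ≡ 30 mod 42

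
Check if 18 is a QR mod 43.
By Euler's criterion: 18^{21} ≡ 42 mod 43. Since this equals -1 (≡ 42), 18 is not a QR.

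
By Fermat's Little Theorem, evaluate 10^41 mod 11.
By Fermat: 10^{10} ≡ 1 (mod 11). 41 = 4×10 + 1. So 10^{41} ≡ 10^{1} ≡ 10 (mod 11)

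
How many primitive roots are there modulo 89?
There are φ(89-1) = φ(88) = 40 primitive roots modulo 89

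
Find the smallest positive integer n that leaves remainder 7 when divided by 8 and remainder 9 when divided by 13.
M = 8 × 13 = 104. M₁ = 13, y₁ ≡ 5 (mod 8). M₂ = 8, y₂ ≡ 5 (mod 13). n = 7×13×5 + 9×8×5 ≡ 87 (mod 104)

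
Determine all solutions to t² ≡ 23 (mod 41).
The square roots of 23 mod 41 are 33 and 8. Verify: 33² = 1089 ≡ 23 (mod 41)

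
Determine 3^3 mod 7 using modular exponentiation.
3^{3} = 27 ≡ 6 mod 7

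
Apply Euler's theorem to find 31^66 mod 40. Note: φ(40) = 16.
By Euler: 31^{16} ≡ 1 mod 40 since gcd(31, 40) = 1. 66 = 4×16 + 2. So 31^{66} ≡ 31^{2} ≡ 1 mod 40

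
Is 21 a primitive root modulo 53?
ord_53(21) divides 52. For each prime q|52: 21^{26}≡52, 21^{4}≡24, none ≡ 1. So 21 has order 52 and is a primitive root mod 53.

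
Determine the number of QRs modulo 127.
For prime 127, there are (p-1)/2 = (127-1)/2 = 63 quadratic residues (excluding 0).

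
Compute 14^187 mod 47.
Using Fermat: 14^{46} ≡ 1 (mod 47). 187 ≡ 3 (mod 46). So 14^{187} ≡ 14^{3} ≡ 18 (mod 47)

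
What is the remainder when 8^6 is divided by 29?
By repeated squaring mod 29: 8^{1}≡8, 8^{2}≡6, 8^{4}≡7. Then 8^{6} = 8^{4+2} ≡ 7 × 6 ≡ 13 mod 29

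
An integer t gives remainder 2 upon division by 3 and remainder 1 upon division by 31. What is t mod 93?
M = 3 × 31 = 93. M₁ = 31, y₁ ≡ 1 mod 3. M₂ = 3, y₂ ≡ 21 mod 31. t = 2×31×1 + 1×3×21 ≡ 32 mod 93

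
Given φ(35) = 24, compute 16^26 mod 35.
By Euler: 16^{24} ≡ 1 mod 35 since gcd(16, 35) = 1. 26 = 1×24 + 2. So 16^{26} ≡ 16^{2} ≡ 11 mod 35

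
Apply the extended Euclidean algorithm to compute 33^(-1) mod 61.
Extended GCD: 33(-24) + 61(13) = 1. So 33^(-1) ≡ -24 ≡ 37 (mod 61). Verify: 33 × 37 = 1221 ≡ 1 (mod 61)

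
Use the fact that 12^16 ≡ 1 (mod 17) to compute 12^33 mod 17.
By Fermat: 12^{16} ≡ 1 (mod 17). 33 = 2×16 + 1. So 12^{33} ≡ 12^{1} ≡ 12 (mod 17)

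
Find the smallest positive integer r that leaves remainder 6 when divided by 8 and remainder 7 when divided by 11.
M = 8 × 11 = 88. M₁ = 11, y₁ ≡ 3 (mod 8). M₂ = 8, y₂ ≡ 7 (mod 11). r = 6×11×3 + 7×8×7 ≡ 62 (mod 88)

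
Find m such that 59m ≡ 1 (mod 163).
Since 163 is prime, by Fermat 59^(-1) ≡ 59^{161} ≡ 105 (mod 163). Verify: 59 × 105 = 6195 ≡ 1 (mod 163)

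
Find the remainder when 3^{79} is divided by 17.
By Fermat: 3^{16} ≡ 1 mod 17. 79 = 4×16 + 15. So 3^{79} ≡ 3^{15} ≡ 6 mod 17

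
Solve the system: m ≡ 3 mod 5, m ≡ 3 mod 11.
M = 5 × 11 = 55. M₁ = 11, y₁ ≡ 1 mod 5. M₂ = 5, y₂ ≡ 9 mod 11. m = 3×11×1 + 3×5×9 ≡ 3 mod 55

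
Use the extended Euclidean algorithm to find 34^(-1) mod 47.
Extended GCD: 34(18) + 47(-13) = 1. So 34^(-1) ≡ 18 (mod 47). Verify: 34 × 18 = 612 ≡ 1 (mod 47)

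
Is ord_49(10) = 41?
Powers of 10 mod 49: 10^1≡10, 10^2≡2, 10^3≡20, 10^4≡4, 10^5≡40, 10^6≡8, 10^7≡31, 10^8≡16, 10^9≡13, 10^10≡32, 10^11≡26, 10^12≡15, 10^13≡3, 10^14≡30, 10^15≡6, 10^16≡11, 10^17≡12, 10^18≡22, 10^19≡24, 10^20≡44, 10^21≡48, 10^22≡39, 10^23≡47, 10^24≡29, 10^25≡45, 10^26≡9, 10^27≡41, 10^28≡18, 10^29≡33, 10^30≡36, 10^31≡17, 10^32≡23, 10^33≡34, 10^34≡46, 10^35≡19, 10^36≡43, 10^37≡38, 10^38≡37, 10^39≡27, 10^40≡25, 10^41≡5, 10^42≡1. 10^41≡5≢1, so ord ≠ 41. No, the actual order is 42.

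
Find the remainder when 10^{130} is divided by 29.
By Fermat: 10^{28} ≡ 1 mod 29. 130 = 4×28 + 18. So 10^{130} ≡ 10^{18} ≡ 5 mod 29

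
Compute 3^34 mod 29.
Using Fermat: 3^{28} ≡ 1 (mod 29). 34 ≡ 6 (mod 28). So 3^{34} ≡ 3^{6} ≡ 4 (mod 29)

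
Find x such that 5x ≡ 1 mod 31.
Since 31 is prime, by Fermat 5^(-1) ≡ 5^{29} ≡ 25 mod 31. Verify: 5 × 25 = 125 ≡ 1 mod 31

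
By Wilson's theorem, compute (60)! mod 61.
By Wilson's theorem, (60)! ≡ -1 ≡ 60 mod 61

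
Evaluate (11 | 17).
(11/17) = 11^{8} mod 17 = -1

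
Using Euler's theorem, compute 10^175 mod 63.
By Euler: 10^{36} ≡ 1 mod 63 since gcd(10, 63) = 1. 175 = 4×36 + 31. So 10^{175} ≡ 10^{31} ≡ 10 mod 63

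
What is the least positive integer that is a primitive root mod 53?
g = 2. Powers: [2, 4, 8, 16, 32, 11, 22, ...] generates all 52 non-zero residues.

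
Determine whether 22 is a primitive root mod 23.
22^{2} ≡ 1 (mod 23) and 2 < 22, so ord_23(22) = 2 ≠ 22 and 22 is not a primitive root.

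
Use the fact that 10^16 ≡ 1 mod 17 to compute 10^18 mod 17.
By Fermat: 10^{16} ≡ 1 mod 17. So 10^{18} = 10^{16} · 10^{2} ≡ 10^{2} ≡ 15 mod 17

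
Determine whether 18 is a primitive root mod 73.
18^{18} ≡ 1 mod 73 and 18 < 72, so ord_73(18) = 18 ≠ 72 and 18 is not a primitive root.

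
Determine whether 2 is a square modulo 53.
By Euler's criterion: 2^{26} ≡ 52 (mod 53). Since this equals -1 (≡ 52), 2 is not a QR.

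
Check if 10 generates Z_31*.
10^{15} ≡ 1 mod 31 and 15 < 30, so ord_31(10) = 15 ≠ 30 and 10 is not a primitive root.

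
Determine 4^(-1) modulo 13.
Since 13 is prime, by Fermat 4^(-1) ≡ 4^{11} ≡ 10 (mod 13). Verify: 4 × 10 = 40 ≡ 1 (mod 13)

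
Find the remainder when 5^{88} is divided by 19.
By Fermat: 5^{18} ≡ 1 mod 19. 88 = 4×18 + 16. So 5^{88} ≡ 5^{16} ≡ 16 mod 19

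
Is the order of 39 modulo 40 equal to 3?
Powers of 39 mod 40: 39^1≡39, 39^2≡1. Already 39^2≡1, so the order is 2 < 3. No, the actual order is 2.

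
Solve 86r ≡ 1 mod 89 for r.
Since 89 is prime, by Fermat 86^(-1) ≡ 86^{87} ≡ 59 mod 89. Verify: 86 × 59 = 5074 ≡ 1 mod 89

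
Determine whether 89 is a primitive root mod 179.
89^{89} ≡ 1 (mod 179) and 89 < 178, so ord_179(89) = 89 ≠ 178 and 89 is not a primitive root.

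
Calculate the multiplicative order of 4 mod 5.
Powers of 4 mod 5: 4^1≡4, 4^2≡1. So the order of 4 is 2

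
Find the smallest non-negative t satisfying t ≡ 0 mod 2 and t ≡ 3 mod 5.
M = 2 × 5 = 10. M₁ = 5, y₁ ≡ 1 mod 2. M₂ = 2, y₂ ≡ 3 mod 5. t = 0×5×1 + 3×2×3 ≡ 8 mod 10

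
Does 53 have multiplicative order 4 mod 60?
Powers of 53 mod 60: 53^1≡53, 53^2≡49, 53^3≡17, 53^4≡1. First k with 53^k≡1 is k=4. Yes, ord_60(53) = 4.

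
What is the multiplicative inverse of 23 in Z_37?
Since 37 is prime, by Fermat 23^(-1) ≡ 23^{35} ≡ 29 (mod 37). Verify: 23 × 29 = 667 ≡ 1 (mod 37)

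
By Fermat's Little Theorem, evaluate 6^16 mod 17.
By Fermat's Little Theorem, 6^{16} ≡ 1 (mod 17) since 17 is prime and gcd(6, 17) = 1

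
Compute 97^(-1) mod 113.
Since 113 is prime, by Fermat 97^(-1) ≡ 97^{111} ≡ 7 mod 113. Verify: 97 × 7 = 679 ≡ 1 mod 113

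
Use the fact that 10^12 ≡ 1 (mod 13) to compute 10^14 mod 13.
By Fermat: 10^{12} ≡ 1 (mod 13). So 10^{14} = 10^{12} · 10^{2} ≡ 10^{2} ≡ 9 (mod 13)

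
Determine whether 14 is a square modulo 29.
By Euler's criterion: 14^{14} ≡ 28 mod 29. Since this equals -1 (≡ 28), 14 is not a QR.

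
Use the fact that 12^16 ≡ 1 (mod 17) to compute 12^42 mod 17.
By Fermat: 12^{16} ≡ 1 (mod 17). 42 = 2×16 + 10. So 12^{42} ≡ 12^{10} ≡ 9 (mod 17)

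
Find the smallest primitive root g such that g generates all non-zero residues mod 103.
g = 5. Powers: [5, 25, 22, 7, 35, 72, 51, ...] generates all 102 non-zero residues.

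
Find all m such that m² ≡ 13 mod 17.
The square roots of 13 mod 17 are 8 and 9. Verify: 8² = 64 ≡ 13 mod 17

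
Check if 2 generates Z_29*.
ord_29(2) divides 28. For each prime q|28: 2^{14}≡28, 2^{4}≡16, none ≡ 1. So 2 has order 28 and is a primitive root mod 29.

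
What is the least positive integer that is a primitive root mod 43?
g = 3. Powers: [3, 9, 27, 38, 28, 41, 37, 25, ...] generates all 42 non-zero residues.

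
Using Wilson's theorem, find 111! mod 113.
(112)! = (111)! × (112) ≡ -1 mod 113. So (111)! ≡ -1 × (112)^(-1) ≡ (-1)×(-1) = 1 mod 113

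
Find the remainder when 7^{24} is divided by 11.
By Fermat: 7^{10} ≡ 1 mod 11. 24 = 2×10 + 4. So 7^{24} ≡ 7^{4} ≡ 3 mod 11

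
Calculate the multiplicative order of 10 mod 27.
Powers of 10 mod 27: 10^1≡10, 10^2≡19, 10^3≡1. Order = 3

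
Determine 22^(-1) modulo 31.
Since 31 is prime, by Fermat 22^(-1) ≡ 22^{29} ≡ 24 (mod 31). Verify: 22 × 24 = 528 ≡ 1 (mod 31)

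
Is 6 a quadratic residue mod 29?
By Euler's criterion: 6^{14} ≡ 1 mod 29. Since this equals 1, 6 is a QR.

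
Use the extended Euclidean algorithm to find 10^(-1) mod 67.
Extended GCD: 10(-20) + 67(3) = 1. So 10^(-1) ≡ -20 ≡ 47 mod 67. Verify: 10 × 47 = 470 ≡ 1 mod 67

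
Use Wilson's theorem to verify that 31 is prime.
(30)! mod 31 = 30. Since this equals -1 (mod 31), Wilson confirms 31 is prime.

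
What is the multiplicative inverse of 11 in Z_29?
Since 29 is prime, by Fermat 11^(-1) ≡ 11^{27} ≡ 8 (mod 29). Verify: 11 × 8 = 88 ≡ 1 (mod 29)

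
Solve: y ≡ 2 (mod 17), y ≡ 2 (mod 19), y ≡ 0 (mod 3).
M = 17 × 19 × 3 = 969. M₁ = 57, y₁ ≡ 3 (mod 17). M₂ = 51, y₂ ≡ 3 (mod 19). M₃ = 323, y₃ ≡ 2 (mod 3). y = 2×57×3 + 2×51×3 + 0×323×2 ≡ 648 (mod 969)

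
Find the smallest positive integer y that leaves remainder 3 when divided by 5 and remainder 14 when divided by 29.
M = 5 × 29 = 145. M₁ = 29, y₁ ≡ 4 (mod 5). M₂ = 5, y₂ ≡ 6 (mod 29). y = 3×29×4 + 14×5×6 ≡ 43 (mod 145)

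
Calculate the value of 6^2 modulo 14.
6^{2} = 36 ≡ 8 (mod 14)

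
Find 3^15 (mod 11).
Using Fermat: 3^{10} ≡ 1 (mod 11). 15 ≡ 5 (mod 10). So 3^{15} ≡ 3^{5} ≡ 1 (mod 11)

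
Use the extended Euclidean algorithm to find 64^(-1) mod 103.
Extended GCD: 64(-37) + 103(23) = 1. So 64^(-1) ≡ -37 ≡ 66 mod 103. Verify: 64 × 66 = 4224 ≡ 1 mod 103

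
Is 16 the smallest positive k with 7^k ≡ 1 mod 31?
Powers of 7 mod 31: 7^1≡7, 7^2≡18, 7^3≡2, 7^4≡14, 7^5≡5, 7^6≡4, 7^7≡28, 7^8≡10, 7^9≡8, 7^10≡25, 7^11≡20, 7^12≡16, 7^13≡19, 7^14≡9, 7^15≡1. Already 7^15≡1, so the order is 15 < 16. No, the actual order is 15.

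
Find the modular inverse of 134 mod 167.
Since 167 is prime, by Fermat 134^(-1) ≡ 134^{165} ≡ 86 mod 167. Verify: 134 × 86 = 11524 ≡ 1 mod 167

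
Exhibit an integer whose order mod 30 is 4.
17 has order 4 mod 30 since 17^{4} ≡ 1 mod 30 and no smaller power works.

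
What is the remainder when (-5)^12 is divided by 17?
By repeated squaring (mod 17): (-5)^{1}≡12, (-5)^{2}≡8, (-5)^{4}≡13, (-5)^{8}≡16. Then (-5)^{12} = (-5)^{8+4} ≡ 16 × 13 ≡ 4 (mod 17)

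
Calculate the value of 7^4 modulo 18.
7^{4} = 2401 ≡ 7 (mod 18)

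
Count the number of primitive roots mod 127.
A prime p has φ(p-1) primitive roots; here φ(126) = 36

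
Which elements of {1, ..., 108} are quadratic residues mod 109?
Quadratic residues modulo 109: {1, 3, 4, 5, 7, 9, 12, 15, 16, 20, 21, 22, 25, 26, 27, 28, 29, 31, 34, 35, 36, 38, 43, 45, 46, 48, 49, 60, 61, 63, 64, 66, 71, 73, 74, 75, 78, 80, 81, 82, 83, 84, 87, 88, 89, 93, 94, 97, 100, 102, 104, 105, 106, 108}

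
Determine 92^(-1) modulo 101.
Since 101 is prime, by Fermat 92^(-1) ≡ 92^{99} ≡ 56 mod 101. Verify: 92 × 56 = 5152 ≡ 1 mod 101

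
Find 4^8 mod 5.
Using Fermat: 4^{4} ≡ 1 mod 5. 8 ≡ 0 mod 4. So 4^{8} ≡ 4^{0} ≡ 1 mod 5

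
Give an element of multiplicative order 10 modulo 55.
6 has order 10 mod 55 since 6^{10} ≡ 1 mod 55 and no smaller power works.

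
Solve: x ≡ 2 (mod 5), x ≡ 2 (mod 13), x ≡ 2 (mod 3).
M = 5 × 13 × 3 = 195. M₁ = 39, y₁ ≡ 4 (mod 5). M₂ = 15, y₂ ≡ 7 (mod 13). M₃ = 65, y₃ ≡ 2 (mod 3). x = 2×39×4 + 2×15×7 + 2×65×2 ≡ 2 (mod 195)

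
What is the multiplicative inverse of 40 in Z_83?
Since 83 is prime, by Fermat 40^(-1) ≡ 40^{81} ≡ 27 mod 83. Verify: 40 × 27 = 1080 ≡ 1 mod 83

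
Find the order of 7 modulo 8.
Powers of 7 mod 8: 7^1≡7, 7^2≡1. Order = 2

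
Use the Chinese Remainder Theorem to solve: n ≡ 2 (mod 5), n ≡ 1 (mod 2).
M = 5 × 2 = 10. M₁ = 2, y₁ ≡ 3 (mod 5). M₂ = 5, y₂ ≡ 1 (mod 2). n = 2×2×3 + 1×5×1 ≡ 7 (mod 10)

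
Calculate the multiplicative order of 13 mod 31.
Powers of 13 mod 31: 13^1≡13, 13^2≡14, 13^3≡27, 13^4≡10, 13^5≡6, 13^6≡16, 13^7≡22, 13^8≡7, 13^9≡29, 13^10≡5, 13^11≡3, 13^12≡8, 13^13≡11, 13^14≡19, 13^15≡30, 13^16≡18, 13^17≡17, 13^18≡4, 13^19≡21, 13^20≡25, 13^21≡15, 13^22≡9, 13^23≡24, 13^24≡2, 13^25≡26, 13^26≡28, 13^27≡23, 13^28≡20, 13^29≡12, 13^30≡1. ord_31(13) = 30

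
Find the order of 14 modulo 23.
Powers of 14 mod 23: 14^1≡14, 14^2≡12, 14^3≡7, 14^4≡6, 14^5≡15, 14^6≡3, 14^7≡19, 14^8≡13, 14^9≡21, 14^10≡18, 14^11≡22, 14^12≡9, 14^13≡11, 14^14≡16, 14^15≡17, 14^16≡8, 14^17≡20, 14^18≡4, 14^19≡10, 14^20≡2, 14^21≡5, 14^22≡1. So the order of 14 is 22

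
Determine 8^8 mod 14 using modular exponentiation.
By repeated squaring mod 14: 8^{1}≡8, 8^{2}≡8, 8^{4}≡8, 8^{8}≡8. So 8^{8} ≡ 8 mod 14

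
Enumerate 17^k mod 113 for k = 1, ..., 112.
17^1, 17^2, ..., 17^{112} mod 113: [17, 63, 54, 14, 12, 91, 78, 83, 55, 31, 75, 32, 92, 95, 33, 109, 45, 87, 10, 57, 65, 88, 27, 7, 6, 102, 39, 98, 84, 72, 94, 16, 46, 104, 73, 111, 79, 100, 5, 85, 89, 44, 70, 60, 3, 51, 76, 49, 42, 36, 47, 8, 23, 52, 93, 112, 96, 50, 59, 99, 101, 22, 35, 30, 58, 82, 38, 81, 21, 18, 80, 4, 68, 26, 103, 56, 48, 25, 86, 106, 107, 11, 74, 15, 29, 41, 19, 97, 67, 9, 40, 2, 34, 13, 108, 28, 24, 69, 43, 53, 110, 62, 37, 64, 71, 77, 66, 105, 90, 61, 20, 1]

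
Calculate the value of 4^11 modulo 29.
By repeated squaring (mod 29): 4^{1}≡4, 4^{2}≡16, 4^{4}≡24, 4^{8}≡25. Then 4^{11} = 4^{8+2+1} ≡ 25 × 16 × 4 ≡ 5 (mod 29)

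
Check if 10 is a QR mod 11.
By Euler's criterion: 10^{5} ≡ 10 mod 11. Since this equals -1 (≡ 10), 10 is not a QR.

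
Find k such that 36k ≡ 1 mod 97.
Since 97 is prime, by Fermat 36^(-1) ≡ 36^{95} ≡ 62 mod 97. Verify: 36 × 62 = 2232 ≡ 1 mod 97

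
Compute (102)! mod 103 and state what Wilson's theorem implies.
(102)! mod 103 = 102. Since this equals -1 (mod 103), Wilson confirms 103 is prime.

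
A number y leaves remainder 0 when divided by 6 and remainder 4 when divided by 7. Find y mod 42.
M = 6 × 7 = 42. M₁ = 7, y₁ ≡ 1 mod 6. M₂ = 6, y₂ ≡ 6 mod 7. y = 0×7×1 + 4×6×6 ≡ 18 mod 42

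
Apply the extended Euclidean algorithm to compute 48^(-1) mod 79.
Extended GCD: 48(28) + 79(-17) = 1. So 48^(-1) ≡ 28 (mod 79). Verify: 48 × 28 = 1344 ≡ 1 (mod 79)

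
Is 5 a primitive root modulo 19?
5^{9} ≡ 1 (mod 19) and 9 < 18, so ord_19(5) = 9 ≠ 18 and 5 is not a primitive root.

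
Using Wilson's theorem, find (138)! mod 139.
By Wilson's theorem, (138)! ≡ -1 ≡ 138 (mod 139)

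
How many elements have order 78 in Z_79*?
There are φ(79-1) = φ(78) = 24 primitive roots modulo 79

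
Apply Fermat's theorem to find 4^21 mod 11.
By Fermat: 4^{10} ≡ 1 mod 11. 21 = 2×10 + 1. So 4^{21} ≡ 4^{1} ≡ 4 mod 11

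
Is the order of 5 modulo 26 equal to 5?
Powers of 5 mod 26: 5^1≡5, 5^2≡25, 5^3≡21, 5^4≡1. Already 5^4≡1, so the order is 4 < 5. No, the actual order is 4.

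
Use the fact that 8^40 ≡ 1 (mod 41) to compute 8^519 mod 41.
By Fermat: 8^{40} ≡ 1 (mod 41). 519 ≡ 39 (mod 40). So 8^{519} ≡ 8^{39} ≡ 36 (mod 41)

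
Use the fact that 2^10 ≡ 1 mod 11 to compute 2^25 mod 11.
By Fermat: 2^{10} ≡ 1 mod 11. 25 = 2×10 + 5. So 2^{25} ≡ 2^{5} ≡ 10 mod 11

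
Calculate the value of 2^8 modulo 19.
By repeated squaring (mod 19): 2^{1}≡2, 2^{2}≡4, 2^{4}≡16, 2^{8}≡9. So 2^{8} ≡ 9 (mod 19)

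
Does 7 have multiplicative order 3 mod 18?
Powers of 7 mod 18: 7^1≡7, 7^2≡13, 7^3≡1. First k with 7^k≡1 is k=3. Yes, ord_18(7) = 3.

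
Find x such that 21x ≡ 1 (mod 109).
Since 109 is prime, by Fermat 21^(-1) ≡ 21^{107} ≡ 26 (mod 109). Verify: 21 × 26 = 546 ≡ 1 (mod 109)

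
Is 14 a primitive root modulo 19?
ord_19(14) divides 18. For each prime q|18: 14^{9}≡18, 14^{6}≡7, none ≡ 1. So 14 has order 18 and is a primitive root mod 19.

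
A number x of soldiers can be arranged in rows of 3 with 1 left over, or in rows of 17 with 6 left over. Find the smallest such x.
M = 3 × 17 = 51. M₁ = 17, y₁ ≡ 2 mod 3. M₂ = 3, y₂ ≡ 6 mod 17. x = 1×17×2 + 6×3×6 ≡ 40 mod 51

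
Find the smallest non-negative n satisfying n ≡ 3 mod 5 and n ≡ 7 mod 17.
M = 5 × 17 = 85. M₁ = 17, y₁ ≡ 3 mod 5. M₂ = 5, y₂ ≡ 7 mod 17. n = 3×17×3 + 7×5×7 ≡ 58 mod 85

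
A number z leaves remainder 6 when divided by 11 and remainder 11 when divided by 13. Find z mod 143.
M = 11 × 13 = 143. M₁ = 13, y₁ ≡ 6 mod 11. M₂ = 11, y₂ ≡ 6 mod 13. z = 6×13×6 + 11×11×6 ≡ 50 mod 143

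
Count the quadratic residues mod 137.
The squaring map on Z_137* is 2-to-1, so there are (136)/2 = 68 QRs.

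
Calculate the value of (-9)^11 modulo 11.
Using Fermat: (-9)^{10} ≡ 1 (mod 11). 11 ≡ 1 (mod 10). So (-9)^{11} ≡ (-9)^{1} ≡ 2 (mod 11)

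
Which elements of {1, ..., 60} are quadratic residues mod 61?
Squares in Z_61*: {1, 3, 4, 5, 9, 12, 13, 14, 15, 16, 19, 20, 22, 25, 27, 34, 36, 39, 41, 42, 45, 46, 47, 48, 49, 52, 56, 57, 58, 60}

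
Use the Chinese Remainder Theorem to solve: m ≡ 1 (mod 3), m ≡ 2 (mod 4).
M = 3 × 4 = 12. M₁ = 4, y₁ ≡ 1 (mod 3). M₂ = 3, y₂ ≡ 3 (mod 4). m = 1×4×1 + 2×3×3 ≡ 10 (mod 12)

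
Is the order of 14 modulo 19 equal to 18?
Powers of 14 mod 19: 14^1≡14, 14^2≡6, 14^3≡8, 14^4≡17, 14^5≡10, 14^6≡7, 14^7≡3, 14^8≡4, 14^9≡18, 14^10≡5, 14^11≡13, 14^12≡11, 14^13≡2, 14^14≡9, 14^15≡12, 14^16≡16, 14^17≡15, 14^18≡1. First k with 14^k≡1 is k=18. Yes, ord_19(14) = 18.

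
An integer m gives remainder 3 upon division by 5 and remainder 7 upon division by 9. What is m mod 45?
M = 5 × 9 = 45. M₁ = 9, y₁ ≡ 4 mod 5. M₂ = 5, y₂ ≡ 2 mod 9. m = 3×9×4 + 7×5×2 ≡ 43 mod 45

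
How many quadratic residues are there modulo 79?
The squaring map on Z_79* is 2-to-1, so there are (78)/2 = 39 QRs.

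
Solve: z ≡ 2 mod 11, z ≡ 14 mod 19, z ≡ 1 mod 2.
M = 11 × 19 × 2 = 418. M₁ = 38, y₁ ≡ 9 mod 11. M₂ = 22, y₂ ≡ 13 mod 19. M₃ = 209, y₃ ≡ 1 mod 2. z = 2×38×9 + 14×22×13 + 1×209×1 ≡ 299 mod 418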